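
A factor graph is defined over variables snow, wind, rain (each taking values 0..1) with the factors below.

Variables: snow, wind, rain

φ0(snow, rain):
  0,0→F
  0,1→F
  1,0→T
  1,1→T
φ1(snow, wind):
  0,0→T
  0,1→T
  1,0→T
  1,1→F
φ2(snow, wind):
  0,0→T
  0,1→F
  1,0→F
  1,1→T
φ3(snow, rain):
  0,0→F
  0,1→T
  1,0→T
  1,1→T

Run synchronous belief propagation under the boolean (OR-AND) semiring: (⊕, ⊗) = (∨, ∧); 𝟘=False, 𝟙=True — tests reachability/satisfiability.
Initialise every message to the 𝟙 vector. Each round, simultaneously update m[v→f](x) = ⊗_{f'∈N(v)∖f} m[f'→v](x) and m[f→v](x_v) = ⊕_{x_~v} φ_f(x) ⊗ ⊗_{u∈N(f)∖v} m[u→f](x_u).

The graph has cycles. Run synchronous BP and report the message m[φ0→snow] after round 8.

init: all messages = 𝟙 over 2 values
r1 m[φ0→snow] = [F, T]
r1 m[φ0→rain] = [T, T]
r1 m[φ1→snow] = [T, T]
r1 m[φ1→wind] = [T, T]
r1 m[φ2→snow] = [T, T]
r1 m[φ2→wind] = [T, T]
r1 m[φ3→snow] = [T, T]
r1 m[φ3→rain] = [T, T]
r1 m[snow→φ0] = [T, T]
r1 m[snow→φ1] = [T, T]
r1 m[snow→φ2] = [T, T]
r1 m[snow→φ3] = [T, T]
r1 m[wind→φ1] = [T, T]
r1 m[wind→φ2] = [T, T]
r1 m[rain→φ0] = [T, T]
r1 m[rain→φ3] = [T, T]
r2 m[φ0→snow] = [F, T]
r2 m[φ0→rain] = [T, T]
r2 m[φ1→snow] = [T, T]
r2 m[φ1→wind] = [T, T]
r2 m[φ2→snow] = [T, T]
r2 m[φ2→wind] = [T, T]
r2 m[φ3→snow] = [T, T]
r2 m[φ3→rain] = [T, T]
r2 m[snow→φ0] = [T, T]
r2 m[snow→φ1] = [F, T]
r2 m[snow→φ2] = [F, T]
r2 m[snow→φ3] = [F, T]
r2 m[wind→φ1] = [T, T]
r2 m[wind→φ2] = [T, T]
r2 m[rain→φ0] = [T, T]
r2 m[rain→φ3] = [T, T]
r3 m[φ0→snow] = [F, T]
r3 m[φ0→rain] = [T, T]
r3 m[φ1→snow] = [T, T]
r3 m[φ1→wind] = [T, F]
r3 m[φ2→snow] = [T, T]
r3 m[φ2→wind] = [F, T]
r3 m[φ3→snow] = [T, T]
r3 m[φ3→rain] = [T, T]
r3 m[snow→φ0] = [T, T]
r3 m[snow→φ1] = [F, T]
r3 m[snow→φ2] = [F, T]
r3 m[snow→φ3] = [F, T]
r3 m[wind→φ1] = [T, T]
r3 m[wind→φ2] = [T, T]
r3 m[rain→φ0] = [T, T]
r3 m[rain→φ3] = [T, T]
r4 m[φ0→snow] = [F, T]
r4 m[φ0→rain] = [T, T]
r4 m[φ1→snow] = [T, T]
r4 m[φ1→wind] = [T, F]
r4 m[φ2→snow] = [T, T]
r4 m[φ2→wind] = [F, T]
r4 m[φ3→snow] = [T, T]
r4 m[φ3→rain] = [T, T]
r4 m[snow→φ0] = [T, T]
r4 m[snow→φ1] = [F, T]
r4 m[snow→φ2] = [F, T]
r4 m[snow→φ3] = [F, T]
r4 m[wind→φ1] = [F, T]
r4 m[wind→φ2] = [T, F]
r4 m[rain→φ0] = [T, T]
r4 m[rain→φ3] = [T, T]
r5 m[φ0→snow] = [F, T]
r5 m[φ0→rain] = [T, T]
r5 m[φ1→snow] = [T, F]
r5 m[φ1→wind] = [T, F]
r5 m[φ2→snow] = [T, F]
r5 m[φ2→wind] = [F, T]
r5 m[φ3→snow] = [T, T]
r5 m[φ3→rain] = [T, T]
r5 m[snow→φ0] = [T, T]
r5 m[snow→φ1] = [F, T]
r5 m[snow→φ2] = [F, T]
r5 m[snow→φ3] = [F, T]
r5 m[wind→φ1] = [F, T]
r5 m[wind→φ2] = [T, F]
r5 m[rain→φ0] = [T, T]
r5 m[rain→φ3] = [T, T]
r6 m[φ0→snow] = [F, T]
r6 m[φ0→rain] = [T, T]
r6 m[φ1→snow] = [T, F]
r6 m[φ1→wind] = [T, F]
r6 m[φ2→snow] = [T, F]
r6 m[φ2→wind] = [F, T]
r6 m[φ3→snow] = [T, T]
r6 m[φ3→rain] = [T, T]
r6 m[snow→φ0] = [T, F]
r6 m[snow→φ1] = [F, F]
r6 m[snow→φ2] = [F, F]
r6 m[snow→φ3] = [F, F]
r6 m[wind→φ1] = [F, T]
r6 m[wind→φ2] = [T, F]
r6 m[rain→φ0] = [T, T]
r6 m[rain→φ3] = [T, T]
r7 m[φ0→snow] = [F, T]
r7 m[φ0→rain] = [F, F]
r7 m[φ1→snow] = [T, F]
r7 m[φ1→wind] = [F, F]
r7 m[φ2→snow] = [T, F]
r7 m[φ2→wind] = [F, F]
r7 m[φ3→snow] = [T, T]
r7 m[φ3→rain] = [F, F]
r7 m[snow→φ0] = [T, F]
r7 m[snow→φ1] = [F, F]
r7 m[snow→φ2] = [F, F]
r7 m[snow→φ3] = [F, F]
r7 m[wind→φ1] = [F, T]
r7 m[wind→φ2] = [T, F]
r7 m[rain→φ0] = [T, T]
r7 m[rain→φ3] = [T, T]
r8 m[φ0→snow] = [F, T]
r8 m[φ0→rain] = [F, F]
r8 m[φ1→snow] = [T, F]
r8 m[φ1→wind] = [F, F]
r8 m[φ2→snow] = [T, F]
r8 m[φ2→wind] = [F, F]
r8 m[φ3→snow] = [T, T]
r8 m[φ3→rain] = [F, F]
r8 m[snow→φ0] = [T, F]
r8 m[snow→φ1] = [F, F]
r8 m[snow→φ2] = [F, F]
r8 m[snow→φ3] = [F, F]
r8 m[wind→φ1] = [F, F]
r8 m[wind→φ2] = [F, F]
r8 m[rain→φ0] = [F, F]
r8 m[rain→φ3] = [F, F]

message @ round 8 = [F, T]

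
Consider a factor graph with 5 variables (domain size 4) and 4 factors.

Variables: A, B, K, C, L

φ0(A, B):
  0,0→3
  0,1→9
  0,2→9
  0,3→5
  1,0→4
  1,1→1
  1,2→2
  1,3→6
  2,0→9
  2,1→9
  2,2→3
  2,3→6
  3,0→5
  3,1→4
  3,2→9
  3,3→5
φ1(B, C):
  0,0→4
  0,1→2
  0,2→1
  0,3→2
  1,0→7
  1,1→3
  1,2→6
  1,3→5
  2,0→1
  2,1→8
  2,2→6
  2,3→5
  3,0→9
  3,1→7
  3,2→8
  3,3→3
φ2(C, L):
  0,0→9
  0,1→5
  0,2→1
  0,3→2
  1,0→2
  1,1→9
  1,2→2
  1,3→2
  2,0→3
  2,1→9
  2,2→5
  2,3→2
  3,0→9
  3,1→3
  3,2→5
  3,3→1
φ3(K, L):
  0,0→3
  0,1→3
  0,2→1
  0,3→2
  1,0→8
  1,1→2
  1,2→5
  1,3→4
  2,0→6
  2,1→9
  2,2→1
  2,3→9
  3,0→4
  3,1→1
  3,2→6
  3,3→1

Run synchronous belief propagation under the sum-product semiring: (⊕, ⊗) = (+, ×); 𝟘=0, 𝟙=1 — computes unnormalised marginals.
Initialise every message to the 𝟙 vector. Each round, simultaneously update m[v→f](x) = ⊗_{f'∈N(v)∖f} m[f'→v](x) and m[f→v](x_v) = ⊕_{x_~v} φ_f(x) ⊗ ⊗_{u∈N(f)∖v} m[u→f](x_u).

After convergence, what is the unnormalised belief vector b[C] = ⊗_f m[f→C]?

init: all messages = 𝟙 over 4 values
r1 m[φ0→A] = [26, 13, 27, 23]
r1 m[φ0→B] = [21, 23, 23, 22]
r1 m[φ1→B] = [9, 21, 20, 27]
r1 m[φ1→C] = [21, 20, 21, 15]
r1 m[φ2→C] = [17, 15, 19, 18]
r1 m[φ2→L] = [23, 26, 13, 7]
r1 m[φ3→K] = [9, 19, 25, 12]
r1 m[φ3→L] = [21, 15, 13, 16]
r1 m[A→φ0] = [1, 1, 1, 1]
r1 m[B→φ0] = [1, 1, 1, 1]
r1 m[B→φ1] = [1, 1, 1, 1]
r1 m[K→φ3] = [1, 1, 1, 1]
r1 m[C→φ1] = [1, 1, 1, 1]
r1 m[C→φ2] = [1, 1, 1, 1]
r1 m[L→φ2] = [1, 1, 1, 1]
r1 m[L→φ3] = [1, 1, 1, 1]
r2 m[φ0→A] = [26, 13, 27, 23]
r2 m[φ0→B] = [21, 23, 23, 22]
r2 m[φ1→B] = [9, 21, 20, 27]
r2 m[φ1→C] = [21, 20, 21, 15]
r2 m[φ2→C] = [17, 15, 19, 18]
r2 m[φ2→L] = [23, 26, 13, 7]
r2 m[φ3→K] = [9, 19, 25, 12]
r2 m[φ3→L] = [21, 15, 13, 16]
r2 m[A→φ0] = [1, 1, 1, 1]
r2 m[B→φ0] = [9, 21, 20, 27]
r2 m[B→φ1] = [21, 23, 23, 22]
r2 m[K→φ3] = [1, 1, 1, 1]
r2 m[C→φ1] = [17, 15, 19, 18]
r2 m[C→φ2] = [21, 20, 21, 15]
r2 m[L→φ2] = [21, 15, 13, 16]
r2 m[L→φ3] = [23, 26, 13, 7]
r3 m[φ0→A] = [531, 259, 492, 444]
r3 m[φ0→B] = [21, 23, 23, 22]
r3 m[φ1→B] = [153, 368, 341, 464]
r3 m[φ1→C] = [466, 449, 473, 338]
r3 m[φ2→C] = [309, 235, 295, 315]
r3 m[φ2→L] = [427, 519, 241, 139]
r3 m[φ3→K] = [174, 329, 448, 203]
r3 m[φ3→L] = [21, 15, 13, 16]
r3 m[A→φ0] = [1, 1, 1, 1]
r3 m[B→φ0] = [9, 21, 20, 27]
r3 m[B→φ1] = [21, 23, 23, 22]
r3 m[K→φ3] = [1, 1, 1, 1]
r3 m[C→φ1] = [17, 15, 19, 18]
r3 m[C→φ2] = [21, 20, 21, 15]
r3 m[L→φ2] = [21, 15, 13, 16]
r3 m[L→φ3] = [23, 26, 13, 7]
r4 m[φ0→A] = [531, 259, 492, 444]
r4 m[φ0→B] = [21, 23, 23, 22]
r4 m[φ1→B] = [153, 368, 341, 464]
r4 m[φ1→C] = [466, 449, 473, 338]
r4 m[φ2→C] = [309, 235, 295, 315]
r4 m[φ2→L] = [427, 519, 241, 139]
r4 m[φ3→K] = [174, 329, 448, 203]
r4 m[φ3→L] = [21, 15, 13, 16]
r4 m[A→φ0] = [1, 1, 1, 1]
r4 m[B→φ0] = [153, 368, 341, 464]
r4 m[B→φ1] = [21, 23, 23, 22]
r4 m[K→φ3] = [1, 1, 1, 1]
r4 m[C→φ1] = [309, 235, 295, 315]
r4 m[C→φ2] = [466, 449, 473, 338]
r4 m[L→φ2] = [21, 15, 13, 16]
r4 m[L→φ3] = [427, 519, 241, 139]
r5 m[φ0→A] = [9160, 4446, 8496, 7626]
r5 m[φ0→B] = [21, 23, 23, 22]
r5 m[φ1→B] = [2631, 6213, 5534, 7731]
r5 m[φ1→C] = [466, 449, 473, 338]
r5 m[φ2→C] = [309, 235, 295, 315]
r5 m[φ2→L] = [9553, 11642, 5419, 3114]
r5 m[φ3→K] = [3357, 6215, 8725, 3812]
r5 m[φ3→L] = [21, 15, 13, 16]
r5 m[A→φ0] = [1, 1, 1, 1]
r5 m[B→φ0] = [153, 368, 341, 464]
r5 m[B→φ1] = [21, 23, 23, 22]
r5 m[K→φ3] = [1, 1, 1, 1]
r5 m[C→φ1] = [309, 235, 295, 315]
r5 m[C→φ2] = [466, 449, 473, 338]
r5 m[L→φ2] = [21, 15, 13, 16]
r5 m[L→φ3] = [427, 519, 241, 139]
r6 m[φ0→A] = [9160, 4446, 8496, 7626]
r6 m[φ0→B] = [21, 23, 23, 22]
r6 m[φ1→B] = [2631, 6213, 5534, 7731]
r6 m[φ1→C] = [466, 449, 473, 338]
r6 m[φ2→C] = [309, 235, 295, 315]
r6 m[φ2→L] = [9553, 11642, 5419, 3114]
r6 m[φ3→K] = [3357, 6215, 8725, 3812]
r6 m[φ3→L] = [21, 15, 13, 16]
r6 m[A→φ0] = [1, 1, 1, 1]
r6 m[B→φ0] = [2631, 6213, 5534, 7731]
r6 m[B→φ1] = [21, 23, 23, 22]
r6 m[K→φ3] = [1, 1, 1, 1]
r6 m[C→φ1] = [309, 235, 295, 315]
r6 m[C→φ2] = [466, 449, 473, 338]
r6 m[L→φ2] = [21, 15, 13, 16]
r6 m[L→φ3] = [9553, 11642, 5419, 3114]
r7 m[φ0→A] = [152271, 74191, 142584, 126468]
r7 m[φ0→B] = [21, 23, 23, 22]
r7 m[φ1→B] = [2631, 6213, 5534, 7731]
r7 m[φ1→C] = [466, 449, 473, 338]
r7 m[φ2→C] = [309, 235, 295, 315]
r7 m[φ2→L] = [9553, 11642, 5419, 3114]
r7 m[φ3→K] = [75232, 139259, 195541, 85482]
r7 m[φ3→L] = [21, 15, 13, 16]
r7 m[A→φ0] = [1, 1, 1, 1]
r7 m[B→φ0] = [2631, 6213, 5534, 7731]
r7 m[B→φ1] = [21, 23, 23, 22]
r7 m[K→φ3] = [1, 1, 1, 1]
r7 m[C→φ1] = [309, 235, 295, 315]
r7 m[C→φ2] = [466, 449, 473, 338]
r7 m[L→φ2] = [21, 15, 13, 16]
r7 m[L→φ3] = [9553, 11642, 5419, 3114]
r8 m[φ0→A] = [152271, 74191, 142584, 126468]
r8 m[φ0→B] = [21, 23, 23, 22]
r8 m[φ1→B] = [2631, 6213, 5534, 7731]
r8 m[φ1→C] = [466, 449, 473, 338]
r8 m[φ2→C] = [309, 235, 295, 315]
r8 m[φ2→L] = [9553, 11642, 5419, 3114]
r8 m[φ3→K] = [75232, 139259, 195541, 85482]
r8 m[φ3→L] = [21, 15, 13, 16]
r8 m[A→φ0] = [1, 1, 1, 1]
r8 m[B→φ0] = [2631, 6213, 5534, 7731]
r8 m[B→φ1] = [21, 23, 23, 22]
r8 m[K→φ3] = [1, 1, 1, 1]
r8 m[C→φ1] = [309, 235, 295, 315]
r8 m[C→φ2] = [466, 449, 473, 338]
r8 m[L→φ2] = [21, 15, 13, 16]
r8 m[L→φ3] = [9553, 11642, 5419, 3114]
fixed point reached at round 8
b[C] = ⊗ incoming = [143994, 105515, 139535, 106470]

b[C] = [143994, 105515, 139535, 106470]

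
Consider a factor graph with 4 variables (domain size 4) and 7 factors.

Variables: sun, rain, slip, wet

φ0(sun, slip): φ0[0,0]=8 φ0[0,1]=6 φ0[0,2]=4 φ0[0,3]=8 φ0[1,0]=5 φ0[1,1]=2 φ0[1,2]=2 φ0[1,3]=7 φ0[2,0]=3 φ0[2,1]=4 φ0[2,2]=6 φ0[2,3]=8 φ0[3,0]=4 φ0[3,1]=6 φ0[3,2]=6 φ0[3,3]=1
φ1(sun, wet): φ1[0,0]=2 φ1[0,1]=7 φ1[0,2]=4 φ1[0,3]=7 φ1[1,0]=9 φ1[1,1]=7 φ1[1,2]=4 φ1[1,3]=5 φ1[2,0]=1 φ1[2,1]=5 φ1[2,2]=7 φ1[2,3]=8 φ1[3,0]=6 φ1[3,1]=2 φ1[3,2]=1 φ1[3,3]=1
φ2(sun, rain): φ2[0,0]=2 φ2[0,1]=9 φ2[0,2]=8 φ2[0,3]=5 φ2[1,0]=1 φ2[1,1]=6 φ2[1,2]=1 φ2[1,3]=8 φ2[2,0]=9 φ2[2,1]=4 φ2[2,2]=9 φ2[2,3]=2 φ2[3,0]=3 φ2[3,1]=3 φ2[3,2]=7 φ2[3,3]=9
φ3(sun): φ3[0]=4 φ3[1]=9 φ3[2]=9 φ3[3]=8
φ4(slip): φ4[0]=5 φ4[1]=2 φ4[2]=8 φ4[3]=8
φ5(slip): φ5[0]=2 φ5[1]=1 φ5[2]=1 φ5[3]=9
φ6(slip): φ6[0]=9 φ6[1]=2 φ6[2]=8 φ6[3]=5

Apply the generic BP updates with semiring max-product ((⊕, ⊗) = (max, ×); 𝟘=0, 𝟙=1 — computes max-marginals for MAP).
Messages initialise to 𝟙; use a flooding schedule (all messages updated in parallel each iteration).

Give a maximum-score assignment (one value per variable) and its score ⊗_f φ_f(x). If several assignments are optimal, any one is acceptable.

assignment: (sun=2, rain=0, slip=3, wet=3); score = 1866240

init: all messages = 𝟙 over 4 values
r1 m[φ0→sun] = [8, 7, 8, 6]
r1 m[φ0→slip] = [8, 6, 6, 8]
r1 m[φ1→sun] = [7, 9, 8, 6]
r1 m[φ1→wet] = [9, 7, 7, 8]
r1 m[φ2→sun] = [9, 8, 9, 9]
r1 m[φ2→rain] = [9, 9, 9, 9]
r1 m[φ3→sun] = [4, 9, 9, 8]
r1 m[φ4→slip] = [5, 2, 8, 8]
r1 m[φ5→slip] = [2, 1, 1, 9]
r1 m[φ6→slip] = [9, 2, 8, 5]
r1 m[sun→φ0] = [1, 1, 1, 1]
r1 m[sun→φ1] = [1, 1, 1, 1]
r1 m[sun→φ2] = [1, 1, 1, 1]
r1 m[sun→φ3] = [1, 1, 1, 1]
r1 m[rain→φ2] = [1, 1, 1, 1]
r1 m[slip→φ0] = [1, 1, 1, 1]
r1 m[slip→φ4] = [1, 1, 1, 1]
r1 m[slip→φ5] = [1, 1, 1, 1]
r1 m[slip→φ6] = [1, 1, 1, 1]
r1 m[wet→φ1] = [1, 1, 1, 1]
r2 m[φ0→sun] = [8, 7, 8, 6]
r2 m[φ0→slip] = [8, 6, 6, 8]
r2 m[φ1→sun] = [7, 9, 8, 6]
r2 m[φ1→wet] = [9, 7, 7, 8]
r2 m[φ2→sun] = [9, 8, 9, 9]
r2 m[φ2→rain] = [9, 9, 9, 9]
r2 m[φ3→sun] = [4, 9, 9, 8]
r2 m[φ4→slip] = [5, 2, 8, 8]
r2 m[φ5→slip] = [2, 1, 1, 9]
r2 m[φ6→slip] = [9, 2, 8, 5]
r2 m[sun→φ0] = [252, 648, 648, 432]
r2 m[sun→φ1] = [288, 504, 648, 432]
r2 m[sun→φ2] = [224, 567, 576, 288]
r2 m[sun→φ3] = [504, 504, 576, 324]
r2 m[rain→φ2] = [1, 1, 1, 1]
r2 m[slip→φ0] = [90, 4, 64, 360]
r2 m[slip→φ4] = [144, 12, 48, 360]
r2 m[slip→φ5] = [360, 24, 384, 320]
r2 m[slip→φ6] = [80, 12, 48, 576]
r2 m[wet→φ1] = [1, 1, 1, 1]
r3 m[φ0→sun] = [2880, 2520, 2880, 384]
r3 m[φ0→slip] = [3240, 2592, 3888, 5184]
r3 m[φ1→sun] = [7, 9, 8, 6]
r3 m[φ1→wet] = [4536, 3528, 4536, 5184]
r3 m[φ2→sun] = [9, 8, 9, 9]
r3 m[φ2→rain] = [5184, 3402, 5184, 4536]
r3 m[φ3→sun] = [4, 9, 9, 8]
r3 m[φ4→slip] = [5, 2, 8, 8]
r3 m[φ5→slip] = [2, 1, 1, 9]
r3 m[φ6→slip] = [9, 2, 8, 5]
r3 m[sun→φ0] = [252, 648, 648, 432]
r3 m[sun→φ1] = [288, 504, 648, 432]
r3 m[sun→φ2] = [224, 567, 576, 288]
r3 m[sun→φ3] = [504, 504, 576, 324]
r3 m[rain→φ2] = [1, 1, 1, 1]
r3 m[slip→φ0] = [90, 4, 64, 360]
r3 m[slip→φ4] = [144, 12, 48, 360]
r3 m[slip→φ5] = [360, 24, 384, 320]
r3 m[slip→φ6] = [80, 12, 48, 576]
r3 m[wet→φ1] = [1, 1, 1, 1]
r4 m[φ0→sun] = [2880, 2520, 2880, 384]
r4 m[φ0→slip] = [3240, 2592, 3888, 5184]
r4 m[φ1→sun] = [7, 9, 8, 6]
r4 m[φ1→wet] = [4536, 3528, 4536, 5184]
r4 m[φ2→sun] = [9, 8, 9, 9]
r4 m[φ2→rain] = [5184, 3402, 5184, 4536]
r4 m[φ3→sun] = [4, 9, 9, 8]
r4 m[φ4→slip] = [5, 2, 8, 8]
r4 m[φ5→slip] = [2, 1, 1, 9]
r4 m[φ6→slip] = [9, 2, 8, 5]
r4 m[sun→φ0] = [252, 648, 648, 432]
r4 m[sun→φ1] = [103680, 181440, 233280, 27648]
r4 m[sun→φ2] = [80640, 204120, 207360, 18432]
r4 m[sun→φ3] = [181440, 181440, 207360, 20736]
r4 m[rain→φ2] = [1, 1, 1, 1]
r4 m[slip→φ0] = [90, 4, 64, 360]
r4 m[slip→φ4] = [58320, 5184, 31104, 233280]
r4 m[slip→φ5] = [145800, 10368, 248832, 207360]
r4 m[slip→φ6] = [32400, 5184, 31104, 373248]
r4 m[wet→φ1] = [1, 1, 1, 1]
r5 m[φ0→sun] = [2880, 2520, 2880, 384]
r5 m[φ0→slip] = [3240, 2592, 3888, 5184]
r5 m[φ1→sun] = [7, 9, 8, 6]
r5 m[φ1→wet] = [1632960, 1270080, 1632960, 1866240]
r5 m[φ2→sun] = [9, 8, 9, 9]
r5 m[φ2→rain] = [1866240, 1224720, 1866240, 1632960]
r5 m[φ3→sun] = [4, 9, 9, 8]
r5 m[φ4→slip] = [5, 2, 8, 8]
r5 m[φ5→slip] = [2, 1, 1, 9]
r5 m[φ6→slip] = [9, 2, 8, 5]
r5 m[sun→φ0] = [252, 648, 648, 432]
r5 m[sun→φ1] = [103680, 181440, 233280, 27648]
r5 m[sun→φ2] = [80640, 204120, 207360, 18432]
r5 m[sun→φ3] = [181440, 181440, 207360, 20736]
r5 m[rain→φ2] = [1, 1, 1, 1]
r5 m[slip→φ0] = [90, 4, 64, 360]
r5 m[slip→φ4] = [58320, 5184, 31104, 233280]
r5 m[slip→φ5] = [145800, 10368, 248832, 207360]
r5 m[slip→φ6] = [32400, 5184, 31104, 373248]
r5 m[wet→φ1] = [1, 1, 1, 1]
r6 m[φ0→sun] = [2880, 2520, 2880, 384]
r6 m[φ0→slip] = [3240, 2592, 3888, 5184]
r6 m[φ1→sun] = [7, 9, 8, 6]
r6 m[φ1→wet] = [1632960, 1270080, 1632960, 1866240]
r6 m[φ2→sun] = [9, 8, 9, 9]
r6 m[φ2→rain] = [1866240, 1224720, 1866240, 1632960]
r6 m[φ3→sun] = [4, 9, 9, 8]
r6 m[φ4→slip] = [5, 2, 8, 8]
r6 m[φ5→slip] = [2, 1, 1, 9]
r6 m[φ6→slip] = [9, 2, 8, 5]
r6 m[sun→φ0] = [252, 648, 648, 432]
r6 m[sun→φ1] = [103680, 181440, 233280, 27648]
r6 m[sun→φ2] = [80640, 204120, 207360, 18432]
r6 m[sun→φ3] = [181440, 181440, 207360, 20736]
r6 m[rain→φ2] = [1, 1, 1, 1]
r6 m[slip→φ0] = [90, 4, 64, 360]
r6 m[slip→φ4] = [58320, 5184, 31104, 233280]
r6 m[slip→φ5] = [145800, 10368, 248832, 207360]
r6 m[slip→φ6] = [32400, 5184, 31104, 373248]
r6 m[wet→φ1] = [1, 1, 1, 1]
fixed point reached at round 6
traceback from sun: (sun=2, rain=0, slip=3, wet=3), score=1866240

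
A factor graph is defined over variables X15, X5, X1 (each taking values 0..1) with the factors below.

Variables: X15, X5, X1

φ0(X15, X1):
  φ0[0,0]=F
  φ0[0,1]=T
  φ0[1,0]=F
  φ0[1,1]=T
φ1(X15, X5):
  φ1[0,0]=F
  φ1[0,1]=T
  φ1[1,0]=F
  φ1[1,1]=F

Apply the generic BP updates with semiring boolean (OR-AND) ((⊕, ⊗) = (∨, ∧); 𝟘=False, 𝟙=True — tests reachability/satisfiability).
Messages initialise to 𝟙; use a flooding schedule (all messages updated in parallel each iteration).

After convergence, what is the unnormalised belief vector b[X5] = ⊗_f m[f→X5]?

b[X5] = [F, T]

init: all messages = 𝟙 over 2 values
r1 m[φ0→X15] = [T, T]
r1 m[φ0→X1] = [F, T]
r1 m[φ1→X15] = [T, F]
r1 m[φ1→X5] = [F, T]
r1 m[X15→φ0] = [T, T]
r1 m[X15→φ1] = [T, T]
r1 m[X5→φ1] = [T, T]
r1 m[X1→φ0] = [T, T]
r2 m[φ0→X15] = [T, T]
r2 m[φ0→X1] = [F, T]
r2 m[φ1→X15] = [T, F]
r2 m[φ1→X5] = [F, T]
r2 m[X15→φ0] = [T, F]
r2 m[X15→φ1] = [T, T]
r2 m[X5→φ1] = [T, T]
r2 m[X1→φ0] = [T, T]
r3 m[φ0→X15] = [T, T]
r3 m[φ0→X1] = [F, T]
r3 m[φ1→X15] = [T, F]
r3 m[φ1→X5] = [F, T]
r3 m[X15→φ0] = [T, F]
r3 m[X15→φ1] = [T, T]
r3 m[X5→φ1] = [T, T]
r3 m[X1→φ0] = [T, T]
fixed point reached at round 3
b[X5] = ⊗ incoming = [F, T]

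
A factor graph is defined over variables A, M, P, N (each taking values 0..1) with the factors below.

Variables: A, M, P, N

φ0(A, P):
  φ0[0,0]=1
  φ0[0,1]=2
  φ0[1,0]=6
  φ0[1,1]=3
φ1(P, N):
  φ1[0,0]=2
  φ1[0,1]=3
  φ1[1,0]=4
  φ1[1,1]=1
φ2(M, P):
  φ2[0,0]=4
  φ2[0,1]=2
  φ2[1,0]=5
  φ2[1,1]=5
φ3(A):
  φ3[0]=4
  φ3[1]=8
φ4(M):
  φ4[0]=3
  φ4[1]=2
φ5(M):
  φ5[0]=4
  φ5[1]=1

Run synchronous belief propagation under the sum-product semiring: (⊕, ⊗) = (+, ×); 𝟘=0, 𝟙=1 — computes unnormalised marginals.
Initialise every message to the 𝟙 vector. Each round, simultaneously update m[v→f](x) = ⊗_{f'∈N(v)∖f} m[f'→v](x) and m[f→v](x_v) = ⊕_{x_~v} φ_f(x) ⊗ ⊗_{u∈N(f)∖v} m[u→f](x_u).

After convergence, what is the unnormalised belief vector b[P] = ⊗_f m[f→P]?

init: all messages = 𝟙 over 2 values
r1 m[φ0→A] = [3, 9]
r1 m[φ0→P] = [7, 5]
r1 m[φ1→P] = [5, 5]
r1 m[φ1→N] = [6, 4]
r1 m[φ2→M] = [6, 10]
r1 m[φ2→P] = [9, 7]
r1 m[φ3→A] = [4, 8]
r1 m[φ4→M] = [3, 2]
r1 m[φ5→M] = [4, 1]
r1 m[A→φ0] = [1, 1]
r1 m[A→φ3] = [1, 1]
r1 m[M→φ2] = [1, 1]
r1 m[M→φ4] = [1, 1]
r1 m[M→φ5] = [1, 1]
r1 m[P→φ0] = [1, 1]
r1 m[P→φ1] = [1, 1]
r1 m[P→φ2] = [1, 1]
r1 m[N→φ1] = [1, 1]
r2 m[φ0→A] = [3, 9]
r2 m[φ0→P] = [7, 5]
r2 m[φ1→P] = [5, 5]
r2 m[φ1→N] = [6, 4]
r2 m[φ2→M] = [6, 10]
r2 m[φ2→P] = [9, 7]
r2 m[φ3→A] = [4, 8]
r2 m[φ4→M] = [3, 2]
r2 m[φ5→M] = [4, 1]
r2 m[A→φ0] = [4, 8]
r2 m[A→φ3] = [3, 9]
r2 m[M→φ2] = [12, 2]
r2 m[M→φ4] = [24, 10]
r2 m[M→φ5] = [18, 20]
r2 m[P→φ0] = [45, 35]
r2 m[P→φ1] = [63, 35]
r2 m[P→φ2] = [35, 25]
r2 m[N→φ1] = [1, 1]
r3 m[φ0→A] = [115, 375]
r3 m[φ0→P] = [52, 32]
r3 m[φ1→P] = [5, 5]
r3 m[φ1→N] = [266, 224]
r3 m[φ2→M] = [190, 300]
r3 m[φ2→P] = [58, 34]
r3 m[φ3→A] = [4, 8]
r3 m[φ4→M] = [3, 2]
r3 m[φ5→M] = [4, 1]
r3 m[A→φ0] = [4, 8]
r3 m[A→φ3] = [3, 9]
r3 m[M→φ2] = [12, 2]
r3 m[M→φ4] = [24, 10]
r3 m[M→φ5] = [18, 20]
r3 m[P→φ0] = [45, 35]
r3 m[P→φ1] = [63, 35]
r3 m[P→φ2] = [35, 25]
r3 m[N→φ1] = [1, 1]
r4 m[φ0→A] = [115, 375]
r4 m[φ0→P] = [52, 32]
r4 m[φ1→P] = [5, 5]
r4 m[φ1→N] = [266, 224]
r4 m[φ2→M] = [190, 300]
r4 m[φ2→P] = [58, 34]
r4 m[φ3→A] = [4, 8]
r4 m[φ4→M] = [3, 2]
r4 m[φ5→M] = [4, 1]
r4 m[A→φ0] = [4, 8]
r4 m[A→φ3] = [115, 375]
r4 m[M→φ2] = [12, 2]
r4 m[M→φ4] = [760, 300]
r4 m[M→φ5] = [570, 600]
r4 m[P→φ0] = [290, 170]
r4 m[P→φ1] = [3016, 1088]
r4 m[P→φ2] = [260, 160]
r4 m[N→φ1] = [1, 1]
r5 m[φ0→A] = [630, 2250]
r5 m[φ0→P] = [52, 32]
r5 m[φ1→P] = [5, 5]
r5 m[φ1→N] = [10384, 10136]
r5 m[φ2→M] = [1360, 2100]
r5 m[φ2→P] = [58, 34]
r5 m[φ3→A] = [4, 8]
r5 m[φ4→M] = [3, 2]
r5 m[φ5→M] = [4, 1]
r5 m[A→φ0] = [4, 8]
r5 m[A→φ3] = [115, 375]
r5 m[M→φ2] = [12, 2]
r5 m[M→φ4] = [760, 300]
r5 m[M→φ5] = [570, 600]
r5 m[P→φ0] = [290, 170]
r5 m[P→φ1] = [3016, 1088]
r5 m[P→φ2] = [260, 160]
r5 m[N→φ1] = [1, 1]
r6 m[φ0→A] = [630, 2250]
r6 m[φ0→P] = [52, 32]
r6 m[φ1→P] = [5, 5]
r6 m[φ1→N] = [10384, 10136]
r6 m[φ2→M] = [1360, 2100]
r6 m[φ2→P] = [58, 34]
r6 m[φ3→A] = [4, 8]
r6 m[φ4→M] = [3, 2]
r6 m[φ5→M] = [4, 1]
r6 m[A→φ0] = [4, 8]
r6 m[A→φ3] = [630, 2250]
r6 m[M→φ2] = [12, 2]
r6 m[M→φ4] = [5440, 2100]
r6 m[M→φ5] = [4080, 4200]
r6 m[P→φ0] = [290, 170]
r6 m[P→φ1] = [3016, 1088]
r6 m[P→φ2] = [260, 160]
r6 m[N→φ1] = [1, 1]
r7 m[φ0→A] = [630, 2250]
r7 m[φ0→P] = [52, 32]
r7 m[φ1→P] = [5, 5]
r7 m[φ1→N] = [10384, 10136]
r7 m[φ2→M] = [1360, 2100]
r7 m[φ2→P] = [58, 34]
r7 m[φ3→A] = [4, 8]
r7 m[φ4→M] = [3, 2]
r7 m[φ5→M] = [4, 1]
r7 m[A→φ0] = [4, 8]
r7 m[A→φ3] = [630, 2250]
r7 m[M→φ2] = [12, 2]
r7 m[M→φ4] = [5440, 2100]
r7 m[M→φ5] = [4080, 4200]
r7 m[P→φ0] = [290, 170]
r7 m[P→φ1] = [3016, 1088]
r7 m[P→φ2] = [260, 160]
r7 m[N→φ1] = [1, 1]
fixed point reached at round 7
b[P] = ⊗ incoming = [15080, 5440]

b[P] = [15080, 5440]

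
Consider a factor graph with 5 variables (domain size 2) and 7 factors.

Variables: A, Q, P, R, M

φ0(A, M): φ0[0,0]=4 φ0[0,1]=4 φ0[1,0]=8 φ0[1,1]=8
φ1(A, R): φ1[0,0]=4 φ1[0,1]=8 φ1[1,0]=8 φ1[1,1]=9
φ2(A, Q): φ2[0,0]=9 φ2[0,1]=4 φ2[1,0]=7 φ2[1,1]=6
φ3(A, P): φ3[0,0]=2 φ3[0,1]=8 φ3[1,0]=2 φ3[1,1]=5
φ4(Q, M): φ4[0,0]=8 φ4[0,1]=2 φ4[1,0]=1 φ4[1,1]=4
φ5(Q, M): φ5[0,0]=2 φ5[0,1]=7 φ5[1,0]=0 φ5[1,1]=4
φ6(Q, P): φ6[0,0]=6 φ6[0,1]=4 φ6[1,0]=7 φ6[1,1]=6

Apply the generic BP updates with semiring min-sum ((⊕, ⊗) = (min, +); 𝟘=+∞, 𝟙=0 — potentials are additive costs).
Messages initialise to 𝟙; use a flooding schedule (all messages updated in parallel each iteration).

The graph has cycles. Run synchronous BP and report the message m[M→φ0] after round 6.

message @ round 6 = [57, 64]

init: all messages = 𝟙 over 2 values
r1 m[φ0→A] = [4, 8]
r1 m[φ0→M] = [4, 4]
r1 m[φ1→A] = [4, 8]
r1 m[φ1→R] = [4, 8]
r1 m[φ2→A] = [4, 6]
r1 m[φ2→Q] = [7, 4]
r1 m[φ3→A] = [2, 2]
r1 m[φ3→P] = [2, 5]
r1 m[φ4→Q] = [2, 1]
r1 m[φ4→M] = [1, 2]
r1 m[φ5→Q] = [2, 0]
r1 m[φ5→M] = [0, 4]
r1 m[φ6→Q] = [4, 6]
r1 m[φ6→P] = [6, 4]
r1 m[A→φ0] = [0, 0]
r1 m[A→φ1] = [0, 0]
r1 m[A→φ2] = [0, 0]
r1 m[A→φ3] = [0, 0]
r1 m[Q→φ2] = [0, 0]
r1 m[Q→φ4] = [0, 0]
r1 m[Q→φ5] = [0, 0]
r1 m[Q→φ6] = [0, 0]
r1 m[P→φ3] = [0, 0]
r1 m[P→φ6] = [0, 0]
r1 m[R→φ1] = [0, 0]
r1 m[M→φ0] = [0, 0]
r1 m[M→φ4] = [0, 0]
r1 m[M→φ5] = [0, 0]
r2 m[φ0→A] = [4, 8]
r2 m[φ0→M] = [4, 4]
r2 m[φ1→A] = [4, 8]
r2 m[φ1→R] = [4, 8]
r2 m[φ2→A] = [4, 6]
r2 m[φ2→Q] = [7, 4]
r2 m[φ3→A] = [2, 2]
r2 m[φ3→P] = [2, 5]
r2 m[φ4→Q] = [2, 1]
r2 m[φ4→M] = [1, 2]
r2 m[φ5→Q] = [2, 0]
r2 m[φ5→M] = [0, 4]
r2 m[φ6→Q] = [4, 6]
r2 m[φ6→P] = [6, 4]
r2 m[A→φ0] = [10, 16]
r2 m[A→φ1] = [10, 16]
r2 m[A→φ2] = [10, 18]
r2 m[A→φ3] = [12, 22]
r2 m[Q→φ2] = [8, 7]
r2 m[Q→φ4] = [13, 10]
r2 m[Q→φ5] = [13, 11]
r2 m[Q→φ6] = [11, 5]
r2 m[P→φ3] = [6, 4]
r2 m[P→φ6] = [2, 5]
r2 m[R→φ1] = [0, 0]
r2 m[M→φ0] = [1, 6]
r2 m[M→φ4] = [4, 8]
r2 m[M→φ5] = [5, 6]
r3 m[φ0→A] = [5, 9]
r3 m[φ0→M] = [14, 14]
r3 m[φ1→A] = [4, 8]
r3 m[φ1→R] = [14, 18]
r3 m[φ2→A] = [11, 13]
r3 m[φ2→Q] = [19, 14]
r3 m[φ3→A] = [8, 8]
r3 m[φ3→P] = [14, 20]
r3 m[φ4→Q] = [10, 5]
r3 m[φ4→M] = [11, 14]
r3 m[φ5→Q] = [7, 5]
r3 m[φ5→M] = [11, 15]
r3 m[φ6→Q] = [8, 9]
r3 m[φ6→P] = [12, 11]
r3 m[A→φ0] = [10, 16]
r3 m[A→φ1] = [10, 16]
r3 m[A→φ2] = [10, 18]
r3 m[A→φ3] = [12, 22]
r3 m[Q→φ2] = [8, 7]
r3 m[Q→φ4] = [13, 10]
r3 m[Q→φ5] = [13, 11]
r3 m[Q→φ6] = [11, 5]
r3 m[P→φ3] = [6, 4]
r3 m[P→φ6] = [2, 5]
r3 m[R→φ1] = [0, 0]
r3 m[M→φ0] = [1, 6]
r3 m[M→φ4] = [4, 8]
r3 m[M→φ5] = [5, 6]
r4 m[φ0→A] = [5, 9]
r4 m[φ0→M] = [14, 14]
r4 m[φ1→A] = [4, 8]
r4 m[φ1→R] = [14, 18]
r4 m[φ2→A] = [11, 13]
r4 m[φ2→Q] = [19, 14]
r4 m[φ3→A] = [8, 8]
r4 m[φ3→P] = [14, 20]
r4 m[φ4→Q] = [10, 5]
r4 m[φ4→M] = [11, 14]
r4 m[φ5→Q] = [7, 5]
r4 m[φ5→M] = [11, 15]
r4 m[φ6→Q] = [8, 9]
r4 m[φ6→P] = [12, 11]
r4 m[A→φ0] = [23, 29]
r4 m[A→φ1] = [24, 30]
r4 m[A→φ2] = [17, 25]
r4 m[A→φ3] = [20, 30]
r4 m[Q→φ2] = [25, 19]
r4 m[Q→φ4] = [34, 28]
r4 m[Q→φ5] = [37, 28]
r4 m[Q→φ6] = [36, 24]
r4 m[P→φ3] = [12, 11]
r4 m[P→φ6] = [14, 20]
r4 m[R→φ1] = [0, 0]
r4 m[M→φ0] = [22, 29]
r4 m[M→φ4] = [25, 29]
r4 m[M→φ5] = [25, 28]
r5 m[φ0→A] = [26, 30]
r5 m[φ0→M] = [27, 27]
r5 m[φ1→A] = [4, 8]
r5 m[φ1→R] = [28, 32]
r5 m[φ2→A] = [23, 25]
r5 m[φ2→Q] = [26, 21]
r5 m[φ3→A] = [14, 14]
r5 m[φ3→P] = [22, 28]
r5 m[φ4→Q] = [31, 26]
r5 m[φ4→M] = [29, 32]
r5 m[φ5→Q] = [27, 25]
r5 m[φ5→M] = [28, 32]
r5 m[φ6→Q] = [20, 21]
r5 m[φ6→P] = [31, 30]
r5 m[A→φ0] = [23, 29]
r5 m[A→φ1] = [24, 30]
r5 m[A→φ2] = [17, 25]
r5 m[A→φ3] = [20, 30]
r5 m[Q→φ2] = [25, 19]
r5 m[Q→φ4] = [34, 28]
r5 m[Q→φ5] = [37, 28]
r5 m[Q→φ6] = [36, 24]
r5 m[P→φ3] = [12, 11]
r5 m[P→φ6] = [14, 20]
r5 m[R→φ1] = [0, 0]
r5 m[M→φ0] = [22, 29]
r5 m[M→φ4] = [25, 29]
r5 m[M→φ5] = [25, 28]
r6 m[φ0→A] = [26, 30]
r6 m[φ0→M] = [27, 27]
r6 m[φ1→A] = [4, 8]
r6 m[φ1→R] = [28, 32]
r6 m[φ2→A] = [23, 25]
r6 m[φ2→Q] = [26, 21]
r6 m[φ3→A] = [14, 14]
r6 m[φ3→P] = [22, 28]
r6 m[φ4→Q] = [31, 26]
r6 m[φ4→M] = [29, 32]
r6 m[φ5→Q] = [27, 25]
r6 m[φ5→M] = [28, 32]
r6 m[φ6→Q] = [20, 21]
r6 m[φ6→P] = [31, 30]
r6 m[A→φ0] = [41, 47]
r6 m[A→φ1] = [63, 69]
r6 m[A→φ2] = [44, 52]
r6 m[A→φ3] = [53, 63]
r6 m[Q→φ2] = [78, 72]
r6 m[Q→φ4] = [73, 67]
r6 m[Q→φ5] = [77, 68]
r6 m[Q→φ6] = [84, 72]
r6 m[P→φ3] = [31, 30]
r6 m[P→φ6] = [22, 28]
r6 m[R→φ1] = [0, 0]
r6 m[M→φ0] = [57, 64]
r6 m[M→φ4] = [55, 59]
r6 m[M→φ5] = [56, 59]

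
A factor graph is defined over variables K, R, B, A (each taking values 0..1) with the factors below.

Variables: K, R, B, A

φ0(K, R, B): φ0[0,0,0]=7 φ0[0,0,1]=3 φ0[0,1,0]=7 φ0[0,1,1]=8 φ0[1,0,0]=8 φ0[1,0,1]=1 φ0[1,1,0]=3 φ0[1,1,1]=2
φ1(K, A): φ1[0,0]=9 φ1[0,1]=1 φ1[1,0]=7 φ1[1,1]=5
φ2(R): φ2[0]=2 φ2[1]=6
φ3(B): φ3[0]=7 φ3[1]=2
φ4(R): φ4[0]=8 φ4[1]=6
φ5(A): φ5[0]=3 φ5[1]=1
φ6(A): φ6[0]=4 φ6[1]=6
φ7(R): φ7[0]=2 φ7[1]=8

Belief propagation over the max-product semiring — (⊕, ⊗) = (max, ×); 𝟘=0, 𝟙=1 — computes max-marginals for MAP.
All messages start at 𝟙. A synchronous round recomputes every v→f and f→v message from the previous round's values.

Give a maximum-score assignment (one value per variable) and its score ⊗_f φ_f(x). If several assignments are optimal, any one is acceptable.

assignment: (K=0, R=1, B=0, A=0); score = 1524096

init: all messages = 𝟙 over 2 values
r1 m[φ0→K] = [8, 8]
r1 m[φ0→R] = [8, 8]
r1 m[φ0→B] = [8, 8]
r1 m[φ1→K] = [9, 7]
r1 m[φ1→A] = [9, 5]
r1 m[φ2→R] = [2, 6]
r1 m[φ3→B] = [7, 2]
r1 m[φ4→R] = [8, 6]
r1 m[φ5→A] = [3, 1]
r1 m[φ6→A] = [4, 6]
r1 m[φ7→R] = [2, 8]
r1 m[K→φ0] = [1, 1]
r1 m[K→φ1] = [1, 1]
r1 m[R→φ0] = [1, 1]
r1 m[R→φ2] = [1, 1]
r1 m[R→φ4] = [1, 1]
r1 m[R→φ7] = [1, 1]
r1 m[B→φ0] = [1, 1]
r1 m[B→φ3] = [1, 1]
r1 m[A→φ1] = [1, 1]
r1 m[A→φ5] = [1, 1]
r1 m[A→φ6] = [1, 1]
r2 m[φ0→K] = [8, 8]
r2 m[φ0→R] = [8, 8]
r2 m[φ0→B] = [8, 8]
r2 m[φ1→K] = [9, 7]
r2 m[φ1→A] = [9, 5]
r2 m[φ2→R] = [2, 6]
r2 m[φ3→B] = [7, 2]
r2 m[φ4→R] = [8, 6]
r2 m[φ5→A] = [3, 1]
r2 m[φ6→A] = [4, 6]
r2 m[φ7→R] = [2, 8]
r2 m[K→φ0] = [9, 7]
r2 m[K→φ1] = [8, 8]
r2 m[R→φ0] = [32, 288]
r2 m[R→φ2] = [128, 384]
r2 m[R→φ4] = [32, 384]
r2 m[R→φ7] = [128, 288]
r2 m[B→φ0] = [7, 2]
r2 m[B→φ3] = [8, 8]
r2 m[A→φ1] = [12, 6]
r2 m[A→φ5] = [36, 30]
r2 m[A→φ6] = [27, 5]
r3 m[φ0→K] = [14112, 6048]
r3 m[φ0→R] = [441, 441]
r3 m[φ0→B] = [18144, 20736]
r3 m[φ1→K] = [108, 84]
r3 m[φ1→A] = [72, 40]
r3 m[φ2→R] = [2, 6]
r3 m[φ3→B] = [7, 2]
r3 m[φ4→R] = [8, 6]
r3 m[φ5→A] = [3, 1]
r3 m[φ6→A] = [4, 6]
r3 m[φ7→R] = [2, 8]
r3 m[K→φ0] = [9, 7]
r3 m[K→φ1] = [8, 8]
r3 m[R→φ0] = [32, 288]
r3 m[R→φ2] = [128, 384]
r3 m[R→φ4] = [32, 384]
r3 m[R→φ7] = [128, 288]
r3 m[B→φ0] = [7, 2]
r3 m[B→φ3] = [8, 8]
r3 m[A→φ1] = [12, 6]
r3 m[A→φ5] = [36, 30]
r3 m[A→φ6] = [27, 5]
r4 m[φ0→K] = [14112, 6048]
r4 m[φ0→R] = [441, 441]
r4 m[φ0→B] = [18144, 20736]
r4 m[φ1→K] = [108, 84]
r4 m[φ1→A] = [72, 40]
r4 m[φ2→R] = [2, 6]
r4 m[φ3→B] = [7, 2]
r4 m[φ4→R] = [8, 6]
r4 m[φ5→A] = [3, 1]
r4 m[φ6→A] = [4, 6]
r4 m[φ7→R] = [2, 8]
r4 m[K→φ0] = [108, 84]
r4 m[K→φ1] = [14112, 6048]
r4 m[R→φ0] = [32, 288]
r4 m[R→φ2] = [7056, 21168]
r4 m[R→φ4] = [1764, 21168]
r4 m[R→φ7] = [7056, 15876]
r4 m[B→φ0] = [7, 2]
r4 m[B→φ3] = [18144, 20736]
r4 m[A→φ1] = [12, 6]
r4 m[A→φ5] = [288, 240]
r4 m[A→φ6] = [216, 40]
r5 m[φ0→K] = [14112, 6048]
r5 m[φ0→R] = [5292, 5292]
r5 m[φ0→B] = [217728, 248832]
r5 m[φ1→K] = [108, 84]
r5 m[φ1→A] = [127008, 30240]
r5 m[φ2→R] = [2, 6]
r5 m[φ3→B] = [7, 2]
r5 m[φ4→R] = [8, 6]
r5 m[φ5→A] = [3, 1]
r5 m[φ6→A] = [4, 6]
r5 m[φ7→R] = [2, 8]
r5 m[K→φ0] = [108, 84]
r5 m[K→φ1] = [14112, 6048]
r5 m[R→φ0] = [32, 288]
r5 m[R→φ2] = [7056, 21168]
r5 m[R→φ4] = [1764, 21168]
r5 m[R→φ7] = [7056, 15876]
r5 m[B→φ0] = [7, 2]
r5 m[B→φ3] = [18144, 20736]
r5 m[A→φ1] = [12, 6]
r5 m[A→φ5] = [288, 240]
r5 m[A→φ6] = [216, 40]
r6 m[φ0→K] = [14112, 6048]
r6 m[φ0→R] = [5292, 5292]
r6 m[φ0→B] = [217728, 248832]
r6 m[φ1→K] = [108, 84]
r6 m[φ1→A] = [127008, 30240]
r6 m[φ2→R] = [2, 6]
r6 m[φ3→B] = [7, 2]
r6 m[φ4→R] = [8, 6]
r6 m[φ5→A] = [3, 1]
r6 m[φ6→A] = [4, 6]
r6 m[φ7→R] = [2, 8]
r6 m[K→φ0] = [108, 84]
r6 m[K→φ1] = [14112, 6048]
r6 m[R→φ0] = [32, 288]
r6 m[R→φ2] = [84672, 254016]
r6 m[R→φ4] = [21168, 254016]
r6 m[R→φ7] = [84672, 190512]
r6 m[B→φ0] = [7, 2]
r6 m[B→φ3] = [217728, 248832]
r6 m[A→φ1] = [12, 6]
r6 m[A→φ5] = [508032, 181440]
r6 m[A→φ6] = [381024, 30240]
r7 m[φ0→K] = [14112, 6048]
r7 m[φ0→R] = [5292, 5292]
r7 m[φ0→B] = [217728, 248832]
r7 m[φ1→K] = [108, 84]
r7 m[φ1→A] = [127008, 30240]
r7 m[φ2→R] = [2, 6]
r7 m[φ3→B] = [7, 2]
r7 m[φ4→R] = [8, 6]
r7 m[φ5→A] = [3, 1]
r7 m[φ6→A] = [4, 6]
r7 m[φ7→R] = [2, 8]
r7 m[K→φ0] = [108, 84]
r7 m[K→φ1] = [14112, 6048]
r7 m[R→φ0] = [32, 288]
r7 m[R→φ2] = [84672, 254016]
r7 m[R→φ4] = [21168, 254016]
r7 m[R→φ7] = [84672, 190512]
r7 m[B→φ0] = [7, 2]
r7 m[B→φ3] = [217728, 248832]
r7 m[A→φ1] = [12, 6]
r7 m[A→φ5] = [508032, 181440]
r7 m[A→φ6] = [381024, 30240]
fixed point reached at round 7
traceback from K: (K=0, R=1, B=0, A=0), score=1524096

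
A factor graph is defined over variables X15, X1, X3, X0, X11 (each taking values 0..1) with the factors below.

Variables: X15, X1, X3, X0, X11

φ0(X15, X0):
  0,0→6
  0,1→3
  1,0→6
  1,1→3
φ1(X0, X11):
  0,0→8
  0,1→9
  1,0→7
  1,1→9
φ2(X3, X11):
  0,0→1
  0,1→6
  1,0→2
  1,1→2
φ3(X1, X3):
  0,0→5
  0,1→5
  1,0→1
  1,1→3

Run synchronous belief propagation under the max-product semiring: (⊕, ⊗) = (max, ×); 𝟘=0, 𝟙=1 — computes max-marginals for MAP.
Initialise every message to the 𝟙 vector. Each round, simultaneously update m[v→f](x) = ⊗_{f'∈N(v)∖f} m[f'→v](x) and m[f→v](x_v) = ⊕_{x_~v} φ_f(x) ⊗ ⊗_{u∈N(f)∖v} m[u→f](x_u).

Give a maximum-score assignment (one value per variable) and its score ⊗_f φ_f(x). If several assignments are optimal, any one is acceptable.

init: all messages = 𝟙 over 2 values
r1 m[φ0→X15] = [6, 6]
r1 m[φ0→X0] = [6, 3]
r1 m[φ1→X0] = [9, 9]
r1 m[φ1→X11] = [8, 9]
r1 m[φ2→X3] = [6, 2]
r1 m[φ2→X11] = [2, 6]
r1 m[φ3→X1] = [5, 3]
r1 m[φ3→X3] = [5, 5]
r1 m[X15→φ0] = [1, 1]
r1 m[X1→φ3] = [1, 1]
r1 m[X3→φ2] = [1, 1]
r1 m[X3→φ3] = [1, 1]
r1 m[X0→φ0] = [1, 1]
r1 m[X0→φ1] = [1, 1]
r1 m[X11→φ1] = [1, 1]
r1 m[X11→φ2] = [1, 1]
r2 m[φ0→X15] = [6, 6]
r2 m[φ0→X0] = [6, 3]
r2 m[φ1→X0] = [9, 9]
r2 m[φ1→X11] = [8, 9]
r2 m[φ2→X3] = [6, 2]
r2 m[φ2→X11] = [2, 6]
r2 m[φ3→X1] = [5, 3]
r2 m[φ3→X3] = [5, 5]
r2 m[X15→φ0] = [1, 1]
r2 m[X1→φ3] = [1, 1]
r2 m[X3→φ2] = [5, 5]
r2 m[X3→φ3] = [6, 2]
r2 m[X0→φ0] = [9, 9]
r2 m[X0→φ1] = [6, 3]
r2 m[X11→φ1] = [2, 6]
r2 m[X11→φ2] = [8, 9]
r3 m[φ0→X15] = [54, 54]
r3 m[φ0→X0] = [6, 3]
r3 m[φ1→X0] = [54, 54]
r3 m[φ1→X11] = [48, 54]
r3 m[φ2→X3] = [54, 18]
r3 m[φ2→X11] = [10, 30]
r3 m[φ3→X1] = [30, 6]
r3 m[φ3→X3] = [5, 5]
r3 m[X15→φ0] = [1, 1]
r3 m[X1→φ3] = [1, 1]
r3 m[X3→φ2] = [5, 5]
r3 m[X3→φ3] = [6, 2]
r3 m[X0→φ0] = [9, 9]
r3 m[X0→φ1] = [6, 3]
r3 m[X11→φ1] = [2, 6]
r3 m[X11→φ2] = [8, 9]
r4 m[φ0→X15] = [54, 54]
r4 m[φ0→X0] = [6, 3]
r4 m[φ1→X0] = [54, 54]
r4 m[φ1→X11] = [48, 54]
r4 m[φ2→X3] = [54, 18]
r4 m[φ2→X11] = [10, 30]
r4 m[φ3→X1] = [30, 6]
r4 m[φ3→X3] = [5, 5]
r4 m[X15→φ0] = [1, 1]
r4 m[X1→φ3] = [1, 1]
r4 m[X3→φ2] = [5, 5]
r4 m[X3→φ3] = [54, 18]
r4 m[X0→φ0] = [54, 54]
r4 m[X0→φ1] = [6, 3]
r4 m[X11→φ1] = [10, 30]
r4 m[X11→φ2] = [48, 54]
r5 m[φ0→X15] = [324, 324]
r5 m[φ0→X0] = [6, 3]
r5 m[φ1→X0] = [270, 270]
r5 m[φ1→X11] = [48, 54]
r5 m[φ2→X3] = [324, 108]
r5 m[φ2→X11] = [10, 30]
r5 m[φ3→X1] = [270, 54]
r5 m[φ3→X3] = [5, 5]
r5 m[X15→φ0] = [1, 1]
r5 m[X1→φ3] = [1, 1]
r5 m[X3→φ2] = [5, 5]
r5 m[X3→φ3] = [54, 18]
r5 m[X0→φ0] = [54, 54]
r5 m[X0→φ1] = [6, 3]
r5 m[X11→φ1] = [10, 30]
r5 m[X11→φ2] = [48, 54]
r6 m[φ0→X15] = [324, 324]
r6 m[φ0→X0] = [6, 3]
r6 m[φ1→X0] = [270, 270]
r6 m[φ1→X11] = [48, 54]
r6 m[φ2→X3] = [324, 108]
r6 m[φ2→X11] = [10, 30]
r6 m[φ3→X1] = [270, 54]
r6 m[φ3→X3] = [5, 5]
r6 m[X15→φ0] = [1, 1]
r6 m[X1→φ3] = [1, 1]
r6 m[X3→φ2] = [5, 5]
r6 m[X3→φ3] = [324, 108]
r6 m[X0→φ0] = [270, 270]
r6 m[X0→φ1] = [6, 3]
r6 m[X11→φ1] = [10, 30]
r6 m[X11→φ2] = [48, 54]
r7 m[φ0→X15] = [1620, 1620]
r7 m[φ0→X0] = [6, 3]
r7 m[φ1→X0] = [270, 270]
r7 m[φ1→X11] = [48, 54]
r7 m[φ2→X3] = [324, 108]
r7 m[φ2→X11] = [10, 30]
r7 m[φ3→X1] = [1620, 324]
r7 m[φ3→X3] = [5, 5]
r7 m[X15→φ0] = [1, 1]
r7 m[X1→φ3] = [1, 1]
r7 m[X3→φ2] = [5, 5]
r7 m[X3→φ3] = [324, 108]
r7 m[X0→φ0] = [270, 270]
r7 m[X0→φ1] = [6, 3]
r7 m[X11→φ1] = [10, 30]
r7 m[X11→φ2] = [48, 54]
r8 m[φ0→X15] = [1620, 1620]
r8 m[φ0→X0] = [6, 3]
r8 m[φ1→X0] = [270, 270]
r8 m[φ1→X11] = [48, 54]
r8 m[φ2→X3] = [324, 108]
r8 m[φ2→X11] = [10, 30]
r8 m[φ3→X1] = [1620, 324]
r8 m[φ3→X3] = [5, 5]
r8 m[X15→φ0] = [1, 1]
r8 m[X1→φ3] = [1, 1]
r8 m[X3→φ2] = [5, 5]
r8 m[X3→φ3] = [324, 108]
r8 m[X0→φ0] = [270, 270]
r8 m[X0→φ1] = [6, 3]
r8 m[X11→φ1] = [10, 30]
r8 m[X11→φ2] = [48, 54]
fixed point reached at round 8
traceback from X15: (X15=0, X1=0, X3=0, X0=0, X11=1), score=1620

assignment: (X15=0, X1=0, X3=0, X0=0, X11=1); score = 1620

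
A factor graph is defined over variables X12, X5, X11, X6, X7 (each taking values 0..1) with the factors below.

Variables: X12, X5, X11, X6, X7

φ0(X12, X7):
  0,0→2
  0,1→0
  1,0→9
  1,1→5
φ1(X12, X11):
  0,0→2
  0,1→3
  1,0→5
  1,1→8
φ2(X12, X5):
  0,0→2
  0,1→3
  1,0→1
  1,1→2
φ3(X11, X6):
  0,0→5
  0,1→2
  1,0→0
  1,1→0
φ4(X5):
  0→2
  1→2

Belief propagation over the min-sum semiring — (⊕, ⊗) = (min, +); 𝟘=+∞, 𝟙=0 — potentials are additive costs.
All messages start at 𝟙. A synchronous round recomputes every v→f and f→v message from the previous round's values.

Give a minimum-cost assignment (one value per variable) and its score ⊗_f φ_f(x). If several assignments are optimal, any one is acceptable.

assignment: (X12=0, X5=0, X11=1, X6=0, X7=1); score = 7

init: all messages = 𝟙 over 2 values
r1 m[φ0→X12] = [0, 5]
r1 m[φ0→X7] = [2, 0]
r1 m[φ1→X12] = [2, 5]
r1 m[φ1→X11] = [2, 3]
r1 m[φ2→X12] = [2, 1]
r1 m[φ2→X5] = [1, 2]
r1 m[φ3→X11] = [2, 0]
r1 m[φ3→X6] = [0, 0]
r1 m[φ4→X5] = [2, 2]
r1 m[X12→φ0] = [0, 0]
r1 m[X12→φ1] = [0, 0]
r1 m[X12→φ2] = [0, 0]
r1 m[X5→φ2] = [0, 0]
r1 m[X5→φ4] = [0, 0]
r1 m[X11→φ1] = [0, 0]
r1 m[X11→φ3] = [0, 0]
r1 m[X6→φ3] = [0, 0]
r1 m[X7→φ0] = [0, 0]
r2 m[φ0→X12] = [0, 5]
r2 m[φ0→X7] = [2, 0]
r2 m[φ1→X12] = [2, 5]
r2 m[φ1→X11] = [2, 3]
r2 m[φ2→X12] = [2, 1]
r2 m[φ2→X5] = [1, 2]
r2 m[φ3→X11] = [2, 0]
r2 m[φ3→X6] = [0, 0]
r2 m[φ4→X5] = [2, 2]
r2 m[X12→φ0] = [4, 6]
r2 m[X12→φ1] = [2, 6]
r2 m[X12→φ2] = [2, 10]
r2 m[X5→φ2] = [2, 2]
r2 m[X5→φ4] = [1, 2]
r2 m[X11→φ1] = [2, 0]
r2 m[X11→φ3] = [2, 3]
r2 m[X6→φ3] = [0, 0]
r2 m[X7→φ0] = [0, 0]
r3 m[φ0→X12] = [0, 5]
r3 m[φ0→X7] = [6, 4]
r3 m[φ1→X12] = [3, 7]
r3 m[φ1→X11] = [4, 5]
r3 m[φ2→X12] = [4, 3]
r3 m[φ2→X5] = [4, 5]
r3 m[φ3→X11] = [2, 0]
r3 m[φ3→X6] = [3, 3]
r3 m[φ4→X5] = [2, 2]
r3 m[X12→φ0] = [4, 6]
r3 m[X12→φ1] = [2, 6]
r3 m[X12→φ2] = [2, 10]
r3 m[X5→φ2] = [2, 2]
r3 m[X5→φ4] = [1, 2]
r3 m[X11→φ1] = [2, 0]
r3 m[X11→φ3] = [2, 3]
r3 m[X6→φ3] = [0, 0]
r3 m[X7→φ0] = [0, 0]
r4 m[φ0→X12] = [0, 5]
r4 m[φ0→X7] = [6, 4]
r4 m[φ1→X12] = [3, 7]
r4 m[φ1→X11] = [4, 5]
r4 m[φ2→X12] = [4, 3]
r4 m[φ2→X5] = [4, 5]
r4 m[φ3→X11] = [2, 0]
r4 m[φ3→X6] = [3, 3]
r4 m[φ4→X5] = [2, 2]
r4 m[X12→φ0] = [7, 10]
r4 m[X12→φ1] = [4, 8]
r4 m[X12→φ2] = [3, 12]
r4 m[X5→φ2] = [2, 2]
r4 m[X5→φ4] = [4, 5]
r4 m[X11→φ1] = [2, 0]
r4 m[X11→φ3] = [4, 5]
r4 m[X6→φ3] = [0, 0]
r4 m[X7→φ0] = [0, 0]
r5 m[φ0→X12] = [0, 5]
r5 m[φ0→X7] = [9, 7]
r5 m[φ1→X12] = [3, 7]
r5 m[φ1→X11] = [6, 7]
r5 m[φ2→X12] = [4, 3]
r5 m[φ2→X5] = [5, 6]
r5 m[φ3→X11] = [2, 0]
r5 m[φ3→X6] = [5, 5]
r5 m[φ4→X5] = [2, 2]
r5 m[X12→φ0] = [7, 10]
r5 m[X12→φ1] = [4, 8]
r5 m[X12→φ2] = [3, 12]
r5 m[X5→φ2] = [2, 2]
r5 m[X5→φ4] = [4, 5]
r5 m[X11→φ1] = [2, 0]
r5 m[X11→φ3] = [4, 5]
r5 m[X6→φ3] = [0, 0]
r5 m[X7→φ0] = [0, 0]
r6 m[φ0→X12] = [0, 5]
r6 m[φ0→X7] = [9, 7]
r6 m[φ1→X12] = [3, 7]
r6 m[φ1→X11] = [6, 7]
r6 m[φ2→X12] = [4, 3]
r6 m[φ2→X5] = [5, 6]
r6 m[φ3→X11] = [2, 0]
r6 m[φ3→X6] = [5, 5]
r6 m[φ4→X5] = [2, 2]
r6 m[X12→φ0] = [7, 10]
r6 m[X12→φ1] = [4, 8]
r6 m[X12→φ2] = [3, 12]
r6 m[X5→φ2] = [2, 2]
r6 m[X5→φ4] = [5, 6]
r6 m[X11→φ1] = [2, 0]
r6 m[X11→φ3] = [6, 7]
r6 m[X6→φ3] = [0, 0]
r6 m[X7→φ0] = [0, 0]
r7 m[φ0→X12] = [0, 5]
r7 m[φ0→X7] = [9, 7]
r7 m[φ1→X12] = [3, 7]
r7 m[φ1→X11] = [6, 7]
r7 m[φ2→X12] = [4, 3]
r7 m[φ2→X5] = [5, 6]
r7 m[φ3→X11] = [2, 0]
r7 m[φ3→X6] = [7, 7]
r7 m[φ4→X5] = [2, 2]
r7 m[X12→φ0] = [7, 10]
r7 m[X12→φ1] = [4, 8]
r7 m[X12→φ2] = [3, 12]
r7 m[X5→φ2] = [2, 2]
r7 m[X5→φ4] = [5, 6]
r7 m[X11→φ1] = [2, 0]
r7 m[X11→φ3] = [6, 7]
r7 m[X6→φ3] = [0, 0]
r7 m[X7→φ0] = [0, 0]
r8 m[φ0→X12] = [0, 5]
r8 m[φ0→X7] = [9, 7]
r8 m[φ1→X12] = [3, 7]
r8 m[φ1→X11] = [6, 7]
r8 m[φ2→X12] = [4, 3]
r8 m[φ2→X5] = [5, 6]
r8 m[φ3→X11] = [2, 0]
r8 m[φ3→X6] = [7, 7]
r8 m[φ4→X5] = [2, 2]
r8 m[X12→φ0] = [7, 10]
r8 m[X12→φ1] = [4, 8]
r8 m[X12→φ2] = [3, 12]
r8 m[X5→φ2] = [2, 2]
r8 m[X5→φ4] = [5, 6]
r8 m[X11→φ1] = [2, 0]
r8 m[X11→φ3] = [6, 7]
r8 m[X6→φ3] = [0, 0]
r8 m[X7→φ0] = [0, 0]
fixed point reached at round 8
traceback from X12: (X12=0, X5=0, X11=1, X6=0, X7=1), score=7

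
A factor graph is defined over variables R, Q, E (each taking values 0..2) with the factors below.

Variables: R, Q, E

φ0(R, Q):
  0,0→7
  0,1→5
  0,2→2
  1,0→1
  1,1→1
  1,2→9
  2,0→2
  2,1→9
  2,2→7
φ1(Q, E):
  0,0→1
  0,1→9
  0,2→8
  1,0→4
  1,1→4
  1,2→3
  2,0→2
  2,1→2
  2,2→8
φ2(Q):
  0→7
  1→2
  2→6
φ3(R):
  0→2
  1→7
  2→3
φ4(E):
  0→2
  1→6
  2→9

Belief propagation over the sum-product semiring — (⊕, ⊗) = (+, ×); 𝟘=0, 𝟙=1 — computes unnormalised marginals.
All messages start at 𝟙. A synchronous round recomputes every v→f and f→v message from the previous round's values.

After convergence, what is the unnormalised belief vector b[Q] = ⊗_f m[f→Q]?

init: all messages = 𝟙 over 3 values
r1 m[φ0→R] = [14, 11, 18]
r1 m[φ0→Q] = [10, 15, 18]
r1 m[φ1→Q] = [18, 11, 12]
r1 m[φ1→E] = [7, 15, 19]
r1 m[φ2→Q] = [7, 2, 6]
r1 m[φ3→R] = [2, 7, 3]
r1 m[φ4→E] = [2, 6, 9]
r1 m[R→φ0] = [1, 1, 1]
r1 m[R→φ3] = [1, 1, 1]
r1 m[Q→φ0] = [1, 1, 1]
r1 m[Q→φ1] = [1, 1, 1]
r1 m[Q→φ2] = [1, 1, 1]
r1 m[E→φ1] = [1, 1, 1]
r1 m[E→φ4] = [1, 1, 1]
r2 m[φ0→R] = [14, 11, 18]
r2 m[φ0→Q] = [10, 15, 18]
r2 m[φ1→Q] = [18, 11, 12]
r2 m[φ1→E] = [7, 15, 19]
r2 m[φ2→Q] = [7, 2, 6]
r2 m[φ3→R] = [2, 7, 3]
r2 m[φ4→E] = [2, 6, 9]
r2 m[R→φ0] = [2, 7, 3]
r2 m[R→φ3] = [14, 11, 18]
r2 m[Q→φ0] = [126, 22, 72]
r2 m[Q→φ1] = [70, 30, 108]
r2 m[Q→φ2] = [180, 165, 216]
r2 m[E→φ1] = [2, 6, 9]
r2 m[E→φ4] = [7, 15, 19]
r3 m[φ0→R] = [1136, 796, 954]
r3 m[φ0→Q] = [27, 44, 88]
r3 m[φ1→Q] = [128, 59, 88]
r3 m[φ1→E] = [406, 966, 1514]
r3 m[φ2→Q] = [7, 2, 6]
r3 m[φ3→R] = [2, 7, 3]
r3 m[φ4→E] = [2, 6, 9]
r3 m[R→φ0] = [2, 7, 3]
r3 m[R→φ3] = [14, 11, 18]
r3 m[Q→φ0] = [126, 22, 72]
r3 m[Q→φ1] = [70, 30, 108]
r3 m[Q→φ2] = [180, 165, 216]
r3 m[E→φ1] = [2, 6, 9]
r3 m[E→φ4] = [7, 15, 19]
r4 m[φ0→R] = [1136, 796, 954]
r4 m[φ0→Q] = [27, 44, 88]
r4 m[φ1→Q] = [128, 59, 88]
r4 m[φ1→E] = [406, 966, 1514]
r4 m[φ2→Q] = [7, 2, 6]
r4 m[φ3→R] = [2, 7, 3]
r4 m[φ4→E] = [2, 6, 9]
r4 m[R→φ0] = [2, 7, 3]
r4 m[R→φ3] = [1136, 796, 954]
r4 m[Q→φ0] = [896, 118, 528]
r4 m[Q→φ1] = [189, 88, 528]
r4 m[Q→φ2] = [3456, 2596, 7744]
r4 m[E→φ1] = [2, 6, 9]
r4 m[E→φ4] = [406, 966, 1514]
r5 m[φ0→R] = [7918, 5766, 6550]
r5 m[φ0→Q] = [27, 44, 88]
r5 m[φ1→Q] = [128, 59, 88]
r5 m[φ1→E] = [1597, 3109, 6000]
r5 m[φ2→Q] = [7, 2, 6]
r5 m[φ3→R] = [2, 7, 3]
r5 m[φ4→E] = [2, 6, 9]
r5 m[R→φ0] = [2, 7, 3]
r5 m[R→φ3] = [1136, 796, 954]
r5 m[Q→φ0] = [896, 118, 528]
r5 m[Q→φ1] = [189, 88, 528]
r5 m[Q→φ2] = [3456, 2596, 7744]
r5 m[E→φ1] = [2, 6, 9]
r5 m[E→φ4] = [406, 966, 1514]
r6 m[φ0→R] = [7918, 5766, 6550]
r6 m[φ0→Q] = [27, 44, 88]
r6 m[φ1→Q] = [128, 59, 88]
r6 m[φ1→E] = [1597, 3109, 6000]
r6 m[φ2→Q] = [7, 2, 6]
r6 m[φ3→R] = [2, 7, 3]
r6 m[φ4→E] = [2, 6, 9]
r6 m[R→φ0] = [2, 7, 3]
r6 m[R→φ3] = [7918, 5766, 6550]
r6 m[Q→φ0] = [896, 118, 528]
r6 m[Q→φ1] = [189, 88, 528]
r6 m[Q→φ2] = [3456, 2596, 7744]
r6 m[E→φ1] = [2, 6, 9]
r6 m[E→φ4] = [1597, 3109, 6000]
r7 m[φ0→R] = [7918, 5766, 6550]
r7 m[φ0→Q] = [27, 44, 88]
r7 m[φ1→Q] = [128, 59, 88]
r7 m[φ1→E] = [1597, 3109, 6000]
r7 m[φ2→Q] = [7, 2, 6]
r7 m[φ3→R] = [2, 7, 3]
r7 m[φ4→E] = [2, 6, 9]
r7 m[R→φ0] = [2, 7, 3]
r7 m[R→φ3] = [7918, 5766, 6550]
r7 m[Q→φ0] = [896, 118, 528]
r7 m[Q→φ1] = [189, 88, 528]
r7 m[Q→φ2] = [3456, 2596, 7744]
r7 m[E→φ1] = [2, 6, 9]
r7 m[E→φ4] = [1597, 3109, 6000]
fixed point reached at round 7
b[Q] = ⊗ incoming = [24192, 5192, 46464]

b[Q] = [24192, 5192, 46464]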